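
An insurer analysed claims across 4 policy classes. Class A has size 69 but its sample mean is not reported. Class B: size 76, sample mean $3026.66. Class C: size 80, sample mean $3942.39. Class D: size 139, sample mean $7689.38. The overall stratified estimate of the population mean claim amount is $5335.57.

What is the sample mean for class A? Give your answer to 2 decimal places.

4752.27

N = 69 + 76 + 80 + 139 = 364.
Overall total = μ·N = 5335.57·364 = 1942147.48.
Subtract the known strata: 76·3026.66 + 80·3942.39 + 139·7689.38 = 1614241.18.
Remaining total for class A: 1942147.48 − 1614241.18 = 327906.3.
Divide by its size: 327906.3 / 69 = 4752.2652... → 4752.27.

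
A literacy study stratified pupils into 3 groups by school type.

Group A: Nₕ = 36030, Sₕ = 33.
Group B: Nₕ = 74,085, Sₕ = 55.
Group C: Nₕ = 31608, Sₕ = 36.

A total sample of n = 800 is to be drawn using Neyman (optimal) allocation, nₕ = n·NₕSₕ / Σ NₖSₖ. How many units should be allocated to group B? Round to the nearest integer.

Σ NₕSₕ = 36030·33 + 74085·55 + 31608·36 = 6401553.
Share for B: 4074675/6401553 = 0.63651.
n_B = 800 × 0.63651 = 509.211... → 509.

509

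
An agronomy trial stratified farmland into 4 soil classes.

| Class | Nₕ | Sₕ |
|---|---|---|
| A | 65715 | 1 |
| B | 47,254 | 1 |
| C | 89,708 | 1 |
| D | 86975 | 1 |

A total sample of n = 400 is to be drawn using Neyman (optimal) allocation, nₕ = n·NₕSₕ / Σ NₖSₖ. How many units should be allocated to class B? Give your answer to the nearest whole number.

A: NₕSₕ = 65715·1 = 65715
B: NₕSₕ = 47254·1 = 47254
C: NₕSₕ = 89708·1 = 89708
D: NₕSₕ = 86975·1 = 86975
Σ NₕSₕ = 289652.
n_B = 400·47254/289652 = 65.256... → 65.

65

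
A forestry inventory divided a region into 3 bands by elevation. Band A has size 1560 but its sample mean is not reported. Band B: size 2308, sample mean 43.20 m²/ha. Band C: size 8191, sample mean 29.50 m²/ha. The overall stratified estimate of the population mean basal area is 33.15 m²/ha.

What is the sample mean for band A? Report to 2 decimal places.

37.45

N = 1560 + 2308 + 8191 = 12059.
Overall total = μ·N = 33.15·12059 = 399755.85.
Subtract the known strata: 2308·43.20 + 8191·29.50 = 341340.1.
Remaining total for band A: 399755.85 − 341340.1 = 58415.75.
Divide by its size: 58415.75 / 1560 = 37.4460... → 37.45.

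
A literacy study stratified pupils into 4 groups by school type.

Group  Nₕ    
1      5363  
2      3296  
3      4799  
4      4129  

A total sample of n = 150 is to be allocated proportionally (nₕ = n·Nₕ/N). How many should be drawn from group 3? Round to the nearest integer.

Share of group 3 = 4799/17587 = 0.27287.
Allocate 150 × 0.27287 = 40.931... → 41.

41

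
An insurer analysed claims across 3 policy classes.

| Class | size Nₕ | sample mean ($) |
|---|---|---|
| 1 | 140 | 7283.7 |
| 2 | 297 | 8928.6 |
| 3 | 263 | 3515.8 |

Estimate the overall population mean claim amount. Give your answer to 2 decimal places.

x̄_st = (Σ Nₕx̄ₕ) / (Σ Nₕ) = (140·7283.7 + 297·8928.6 + 263·3515.8) / 700
= 4596167.6 / 700 = 6565.9537... → 6565.95.

6565.95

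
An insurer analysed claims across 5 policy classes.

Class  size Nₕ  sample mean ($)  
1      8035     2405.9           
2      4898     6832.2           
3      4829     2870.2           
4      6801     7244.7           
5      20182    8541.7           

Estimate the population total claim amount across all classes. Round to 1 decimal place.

1: 8035·2405.9 = 19331406.5
2: 4898·6832.2 = 33464115.6
3: 4829·2870.2 = 13860195.8
4: 6801·7244.7 = 49271204.7
5: 20182·8541.7 = 172388589.4
τ̂ = Σ Nₕx̄ₕ = 288315512.0.

288315512.0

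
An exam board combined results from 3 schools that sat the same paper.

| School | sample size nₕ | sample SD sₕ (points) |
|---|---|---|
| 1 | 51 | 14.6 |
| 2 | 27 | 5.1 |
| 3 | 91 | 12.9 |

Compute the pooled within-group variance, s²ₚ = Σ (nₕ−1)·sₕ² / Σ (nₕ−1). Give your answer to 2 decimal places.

Degrees of freedom: 50 + 26 + 90 = 166.
Σ(nₕ−1)sₕ² = 50·213.16 + 26·26.01 + 90·166.41 = 26311.16.
s²ₚ = 26311.16 / 166 = 158.5010... → 158.50.

158.50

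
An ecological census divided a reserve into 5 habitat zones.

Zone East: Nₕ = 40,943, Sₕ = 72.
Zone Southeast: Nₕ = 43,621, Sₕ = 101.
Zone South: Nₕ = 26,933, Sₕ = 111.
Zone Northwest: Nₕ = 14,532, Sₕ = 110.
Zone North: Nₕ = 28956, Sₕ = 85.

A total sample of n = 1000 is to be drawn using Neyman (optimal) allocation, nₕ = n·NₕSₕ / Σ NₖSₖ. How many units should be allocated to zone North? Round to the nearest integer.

171

Σ NₕSₕ = 40943·72 + 43621·101 + 26933·111 + 14532·110 + 28956·85 = 14402960.
Share for North: 2461260/14402960 = 0.17089.
n_North = 1000 × 0.17089 = 170.886... → 171.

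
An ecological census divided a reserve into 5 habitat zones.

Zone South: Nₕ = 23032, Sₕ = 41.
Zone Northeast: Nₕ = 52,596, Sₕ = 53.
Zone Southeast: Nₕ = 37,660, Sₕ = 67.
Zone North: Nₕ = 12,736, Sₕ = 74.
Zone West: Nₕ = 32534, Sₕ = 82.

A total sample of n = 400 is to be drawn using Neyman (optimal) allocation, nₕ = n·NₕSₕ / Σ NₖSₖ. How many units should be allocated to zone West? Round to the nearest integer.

108

South: NₕSₕ = 23032·41 = 944312
Northeast: NₕSₕ = 52596·53 = 2787588
Southeast: NₕSₕ = 37660·67 = 2523220
North: NₕSₕ = 12736·74 = 942464
West: NₕSₕ = 32534·82 = 2667788
Σ NₕSₕ = 9865372.
n_West = 400·2667788/9865372 = 108.168... → 108.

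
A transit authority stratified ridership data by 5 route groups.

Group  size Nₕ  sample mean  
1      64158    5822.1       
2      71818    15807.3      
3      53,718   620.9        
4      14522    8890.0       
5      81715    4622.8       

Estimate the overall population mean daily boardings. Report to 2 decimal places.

7166.03

N = 285931; weights Wₕ = Nₕ/N = (0.2244, 0.2512, 0.1879, 0.0508, 0.2858).
x̄_st = Σ Wₕ·x̄ₕ = 0.2244·5822.1 + 0.2512·15807.3 + 0.1879·620.9 + 0.0508·8890.0 + 0.2858·4622.8 ≈ 7166.0266...
→ 7166.03.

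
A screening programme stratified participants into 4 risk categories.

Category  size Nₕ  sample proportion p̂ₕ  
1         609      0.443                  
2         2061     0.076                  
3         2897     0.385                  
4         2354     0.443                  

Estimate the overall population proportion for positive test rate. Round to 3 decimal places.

N = 609 + 2061 + 2897 + 2354 = 7921.
Overall proportion = Σ (Nₕ/N)·p̂ₕ.
Σ Nₕp̂ₕ = 269.787 + 156.636 + 1115.345 + 1042.822 = 2584.59.
2584.59 / 7921 = 0.32630... → 0.326.

0.326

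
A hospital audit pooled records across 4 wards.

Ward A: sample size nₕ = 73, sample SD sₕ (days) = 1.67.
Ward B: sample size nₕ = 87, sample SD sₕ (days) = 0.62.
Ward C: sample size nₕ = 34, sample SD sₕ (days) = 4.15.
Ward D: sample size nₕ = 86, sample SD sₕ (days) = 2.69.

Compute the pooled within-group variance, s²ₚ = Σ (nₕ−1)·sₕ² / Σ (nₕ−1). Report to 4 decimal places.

5.1350

Degrees of freedom: 72 + 86 + 33 + 85 = 276.
Σ(nₕ−1)sₕ² = 72·2.7889 + 86·0.3844 + 33·17.2225 + 85·7.2361 = 1417.2702.
s²ₚ = 1417.2702 / 276 = 5.135037... → 5.1350.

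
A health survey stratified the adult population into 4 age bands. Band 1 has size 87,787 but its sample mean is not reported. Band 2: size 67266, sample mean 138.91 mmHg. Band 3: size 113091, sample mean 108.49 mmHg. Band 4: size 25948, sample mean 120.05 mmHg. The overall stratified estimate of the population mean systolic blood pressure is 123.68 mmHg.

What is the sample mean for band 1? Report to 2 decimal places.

N = 87787 + 67266 + 113091 + 25948 = 294092.
Overall total = μ·N = 123.68·294092 = 36373298.56.
Subtract the known strata: 67266·138.91 + 113091·108.49 + 25948·120.05 = 24728220.05.
Remaining total for band 1: 36373298.56 − 24728220.05 = 11645078.51.
Divide by its size: 11645078.51 / 87787 = 132.6515... → 132.65.

132.65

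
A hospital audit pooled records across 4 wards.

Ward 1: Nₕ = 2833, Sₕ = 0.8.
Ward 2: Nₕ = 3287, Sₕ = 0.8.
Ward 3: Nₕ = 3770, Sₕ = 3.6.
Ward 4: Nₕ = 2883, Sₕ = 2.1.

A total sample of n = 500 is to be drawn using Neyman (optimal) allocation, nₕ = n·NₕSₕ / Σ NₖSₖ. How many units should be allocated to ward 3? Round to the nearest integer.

1: NₕSₕ = 2833·0.8 = 2266.4
2: NₕSₕ = 3287·0.8 = 2629.6
3: NₕSₕ = 3770·3.6 = 13572
4: NₕSₕ = 2883·2.1 = 6054.3
Σ NₕSₕ = 24522.3.
n_3 = 500·13572/24522.3 = 276.728... → 277.

277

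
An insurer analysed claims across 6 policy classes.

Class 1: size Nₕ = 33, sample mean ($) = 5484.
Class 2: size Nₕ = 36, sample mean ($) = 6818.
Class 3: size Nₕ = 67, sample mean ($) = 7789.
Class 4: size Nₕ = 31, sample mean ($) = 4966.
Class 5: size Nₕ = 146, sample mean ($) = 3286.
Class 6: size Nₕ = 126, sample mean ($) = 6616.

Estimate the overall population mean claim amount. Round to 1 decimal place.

N = 33 + 36 + 67 + 31 + 146 + 126 = 439.
Overall mean = Σ (Nₕ/N)·x̄ₕ — weight by population share, not a simple average.
Σ Nₕx̄ₕ = 33·5484 + 36·6818 + 67·7789 + 31·4966 + 146·3286 + 126·6616 = 180972 + 245448 + 521863 + 153946 + 479756 + 833616 = 2415601.
Divide by N: 2415601 / 439 = 5502.508... → 5502.5.

5502.5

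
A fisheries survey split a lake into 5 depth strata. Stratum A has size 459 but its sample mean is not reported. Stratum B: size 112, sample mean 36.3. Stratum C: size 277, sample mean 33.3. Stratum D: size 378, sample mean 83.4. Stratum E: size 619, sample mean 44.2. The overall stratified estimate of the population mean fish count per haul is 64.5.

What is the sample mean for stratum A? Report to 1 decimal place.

102.0

Σ Nₕx̄ₕ = N·μ, so 459·x̄_A = 1845·64.5 − (112·36.3 + 277·33.3 + 378·83.4 + 619·44.2).
= 119002.5 − 72174.7 = 46827.8.
x̄_A = 46827.8 / 459 = 102.021... → 102.0.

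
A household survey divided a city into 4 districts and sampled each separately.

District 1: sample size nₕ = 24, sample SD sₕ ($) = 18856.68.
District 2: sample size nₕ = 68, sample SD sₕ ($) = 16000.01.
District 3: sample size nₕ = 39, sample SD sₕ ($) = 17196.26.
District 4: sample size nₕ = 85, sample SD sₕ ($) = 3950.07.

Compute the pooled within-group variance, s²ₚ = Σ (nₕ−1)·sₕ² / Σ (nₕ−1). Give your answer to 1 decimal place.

1: (24−1)·18856.68² = 23·355574380.6224 = 8178210754.3152
2: (68−1)·16000.01² = 67·256000320.0001 = 17152021440.0067
3: (39−1)·17196.26² = 38·295711357.9876 = 11237031603.5288
4: (85−1)·3950.07² = 84·15603053.0049 = 1310656452.4116
Numerator = 37877920250.2623; denominator = Σ(nₕ−1) = 212.
s²ₚ = 37877920250.2623/212 = 178669435.143... → 178669435.1.

178669435.1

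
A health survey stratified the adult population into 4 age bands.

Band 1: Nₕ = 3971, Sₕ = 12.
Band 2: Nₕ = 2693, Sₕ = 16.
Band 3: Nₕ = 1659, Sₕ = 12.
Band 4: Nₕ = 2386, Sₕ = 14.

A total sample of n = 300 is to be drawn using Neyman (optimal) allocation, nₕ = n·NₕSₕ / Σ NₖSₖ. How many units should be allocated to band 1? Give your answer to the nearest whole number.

99

Σ NₕSₕ = 3971·12 + 2693·16 + 1659·12 + 2386·14 = 144052.
Share for 1: 47652/144052 = 0.33080.
n_1 = 300 × 0.33080 = 99.239... → 99.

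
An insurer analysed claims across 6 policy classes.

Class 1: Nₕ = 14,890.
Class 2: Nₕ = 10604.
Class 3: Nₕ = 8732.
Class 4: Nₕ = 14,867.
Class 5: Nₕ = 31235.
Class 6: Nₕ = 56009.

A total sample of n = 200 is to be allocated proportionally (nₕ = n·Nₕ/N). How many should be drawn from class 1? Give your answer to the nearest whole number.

Share of class 1 = 14890/136337 = 0.10921.
Allocate 200 × 0.10921 = 21.843... → 22.

22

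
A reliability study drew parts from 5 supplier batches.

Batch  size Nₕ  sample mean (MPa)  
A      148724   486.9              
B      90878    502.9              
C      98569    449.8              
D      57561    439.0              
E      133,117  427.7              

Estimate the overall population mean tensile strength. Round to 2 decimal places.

N = 528849; weights Wₕ = Nₕ/N = (0.2812, 0.1718, 0.1864, 0.1088, 0.2517).
x̄_st = Σ Wₕ·x̄ₕ = 0.2812·486.9 + 0.1718·502.9 + 0.1864·449.8 + 0.1088·439.0 + 0.2517·427.7 ≈ 462.6198...
→ 462.62.

462.62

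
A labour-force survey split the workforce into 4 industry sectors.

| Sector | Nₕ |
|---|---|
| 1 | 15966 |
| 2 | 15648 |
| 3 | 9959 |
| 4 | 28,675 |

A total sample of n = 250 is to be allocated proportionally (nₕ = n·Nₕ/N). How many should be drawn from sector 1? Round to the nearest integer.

N = 15966 + 15648 + 9959 + 28675 = 70248.
n_1 = 250·15966/70248 = 56.820... → 57.

57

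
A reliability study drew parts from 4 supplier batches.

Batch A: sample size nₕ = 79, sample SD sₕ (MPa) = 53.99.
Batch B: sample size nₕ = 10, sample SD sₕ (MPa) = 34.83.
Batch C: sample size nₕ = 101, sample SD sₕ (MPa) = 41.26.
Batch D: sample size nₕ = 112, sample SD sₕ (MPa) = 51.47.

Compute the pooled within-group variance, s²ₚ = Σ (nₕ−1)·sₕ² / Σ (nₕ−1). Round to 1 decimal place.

2357.6

A: (79−1)·53.99² = 78·2914.9201 = 227363.7678
B: (10−1)·34.83² = 9·1213.1289 = 10918.1601
C: (101−1)·41.26² = 100·1702.3876 = 170238.76
D: (112−1)·51.47² = 111·2649.1609 = 294056.8599
Numerator = 702577.5478; denominator = Σ(nₕ−1) = 298.
s²ₚ = 702577.5478/298 = 2357.643... → 2357.6.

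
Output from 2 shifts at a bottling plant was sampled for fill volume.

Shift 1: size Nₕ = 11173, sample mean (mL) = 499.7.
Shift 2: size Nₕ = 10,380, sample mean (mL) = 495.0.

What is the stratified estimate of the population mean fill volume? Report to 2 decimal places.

N = 11173 + 10380 = 21553.
Overall mean = Σ (Nₕ/N)·x̄ₕ — weight by population share, not a simple average.
Σ Nₕx̄ₕ = 11173·499.7 + 10380·495.0 = 5583148.1 + 5138100 = 10721248.1.
Divide by N: 10721248.1 / 21553 = 497.4365... → 497.44.

497.44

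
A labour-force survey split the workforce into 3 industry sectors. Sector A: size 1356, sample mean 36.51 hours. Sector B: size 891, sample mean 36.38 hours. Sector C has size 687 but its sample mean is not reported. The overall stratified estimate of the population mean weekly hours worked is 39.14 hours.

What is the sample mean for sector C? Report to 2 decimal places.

N = 1356 + 891 + 687 = 2934.
Overall total = μ·N = 39.14·2934 = 114836.76.
Subtract the known strata: 1356·36.51 + 891·36.38 = 81922.14.
Remaining total for sector C: 114836.76 − 81922.14 = 32914.62.
Divide by its size: 32914.62 / 687 = 47.9107... → 47.91.

47.91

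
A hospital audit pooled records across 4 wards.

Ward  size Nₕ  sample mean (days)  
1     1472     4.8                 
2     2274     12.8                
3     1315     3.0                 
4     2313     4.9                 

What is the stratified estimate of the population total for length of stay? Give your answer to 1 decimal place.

1: 1472·4.8 = 7065.6
2: 2274·12.8 = 29107.2
3: 1315·3.0 = 3945
4: 2313·4.9 = 11333.7
τ̂ = Σ Nₕx̄ₕ = 51451.5.

51451.5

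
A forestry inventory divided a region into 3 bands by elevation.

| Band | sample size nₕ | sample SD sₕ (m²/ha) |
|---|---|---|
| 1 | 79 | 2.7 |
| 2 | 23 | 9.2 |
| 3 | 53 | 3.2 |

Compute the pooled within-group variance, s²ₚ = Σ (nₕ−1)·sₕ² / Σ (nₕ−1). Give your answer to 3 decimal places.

19.495

Degrees of freedom: 78 + 22 + 52 = 152.
Σ(nₕ−1)sₕ² = 78·7.29 + 22·84.64 + 52·10.24 = 2963.18.
s²ₚ = 2963.18 / 152 = 19.49461... → 19.495.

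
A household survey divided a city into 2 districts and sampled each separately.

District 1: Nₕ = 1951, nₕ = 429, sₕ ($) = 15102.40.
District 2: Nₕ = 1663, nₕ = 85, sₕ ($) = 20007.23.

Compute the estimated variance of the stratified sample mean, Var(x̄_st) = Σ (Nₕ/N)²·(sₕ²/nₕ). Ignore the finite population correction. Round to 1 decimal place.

1152099.6

N = 3614; Wₕ = Nₕ/N.
district 1: (1951/3614)²·15102.40²/429 = 154943.3308
district 2: (1663/3614)²·20007.23²/85 = 997156.2273
Sum = 1152099.5580 → 1152099.6.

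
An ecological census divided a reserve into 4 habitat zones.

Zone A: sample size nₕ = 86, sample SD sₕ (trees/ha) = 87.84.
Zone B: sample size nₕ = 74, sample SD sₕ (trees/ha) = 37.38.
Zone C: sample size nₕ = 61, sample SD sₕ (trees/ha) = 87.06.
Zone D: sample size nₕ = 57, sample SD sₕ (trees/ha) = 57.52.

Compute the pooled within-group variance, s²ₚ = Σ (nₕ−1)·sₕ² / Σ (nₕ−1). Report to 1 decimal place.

Degrees of freedom: 85 + 73 + 60 + 56 = 274.
Σ(nₕ−1)sₕ² = 85·7715.8656 + 73·1397.2644 + 60·7579.4436 + 56·3308.5504 = 1397894.3156.
s²ₚ = 1397894.3156 / 274 = 5101.804... → 5101.8.

5101.8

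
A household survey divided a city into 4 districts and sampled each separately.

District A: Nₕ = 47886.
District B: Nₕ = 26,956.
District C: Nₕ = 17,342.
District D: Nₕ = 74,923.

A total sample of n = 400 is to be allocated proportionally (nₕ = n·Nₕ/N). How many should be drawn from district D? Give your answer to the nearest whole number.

179

N = 47886 + 26956 + 17342 + 74923 = 167107.
n_D = 400·74923/167107 = 179.341... → 179.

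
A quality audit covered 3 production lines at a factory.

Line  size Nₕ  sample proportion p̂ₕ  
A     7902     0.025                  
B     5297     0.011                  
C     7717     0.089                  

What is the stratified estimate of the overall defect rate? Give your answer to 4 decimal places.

0.0451

N = 7902 + 5297 + 7717 = 20916.
Overall proportion = Σ (Nₕ/N)·p̂ₕ.
Σ Nₕp̂ₕ = 197.55 + 58.267 + 686.813 = 942.63.
942.63 / 20916 = 0.045067... → 0.0451.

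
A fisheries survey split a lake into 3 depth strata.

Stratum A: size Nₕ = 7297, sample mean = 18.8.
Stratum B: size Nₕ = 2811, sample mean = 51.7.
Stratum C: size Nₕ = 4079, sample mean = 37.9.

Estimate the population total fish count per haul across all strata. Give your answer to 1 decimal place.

Population total = Σ Nₕ·x̄ₕ (each stratum's size times its mean).
7297·18.8 + 2811·51.7 + 4079·37.9 = 137183.6 + 145328.7 + 154594.1 = 437106.4.

437106.4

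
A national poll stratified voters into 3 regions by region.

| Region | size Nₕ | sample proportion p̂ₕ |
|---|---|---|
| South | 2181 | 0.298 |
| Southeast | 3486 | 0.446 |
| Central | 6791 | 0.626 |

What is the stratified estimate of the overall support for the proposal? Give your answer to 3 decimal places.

0.518

Wₕ = Nₕ/N with N = 12458: 0.1751, 0.2798, 0.5451.
p̂_st = 0.1751·0.298 + 0.2798·0.446 + 0.5451·0.626 ≈ 0.51821... → 0.518.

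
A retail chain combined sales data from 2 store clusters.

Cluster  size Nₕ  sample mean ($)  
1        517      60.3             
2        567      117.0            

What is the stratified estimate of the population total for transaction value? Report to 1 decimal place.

Population total = Σ Nₕ·x̄ₕ (each stratum's size times its mean).
517·60.3 + 567·117.0 = 31175.1 + 66339 = 97514.1.

97514.1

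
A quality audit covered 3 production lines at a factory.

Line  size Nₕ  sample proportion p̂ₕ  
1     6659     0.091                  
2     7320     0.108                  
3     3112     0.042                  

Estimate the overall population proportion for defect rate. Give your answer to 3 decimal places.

0.089

Wₕ = Nₕ/N with N = 17091: 0.3896, 0.4283, 0.1821.
p̂_st = 0.3896·0.091 + 0.4283·0.108 + 0.1821·0.042 ≈ 0.08936... → 0.089.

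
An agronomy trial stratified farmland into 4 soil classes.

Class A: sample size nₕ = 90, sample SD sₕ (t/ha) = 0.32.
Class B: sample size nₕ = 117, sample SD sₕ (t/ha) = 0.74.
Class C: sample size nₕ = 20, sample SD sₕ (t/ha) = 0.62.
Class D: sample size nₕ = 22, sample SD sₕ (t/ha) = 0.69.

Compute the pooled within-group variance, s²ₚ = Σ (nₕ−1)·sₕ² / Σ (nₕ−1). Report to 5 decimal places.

A: (90−1)·0.32² = 89·0.1024 = 9.1136
B: (117−1)·0.74² = 116·0.5476 = 63.5216
C: (20−1)·0.62² = 19·0.3844 = 7.3036
D: (22−1)·0.69² = 21·0.4761 = 9.9981
Numerator = 89.9369; denominator = Σ(nₕ−1) = 245.
s²ₚ = 89.9369/245 = 0.3670894... → 0.36709.

0.36709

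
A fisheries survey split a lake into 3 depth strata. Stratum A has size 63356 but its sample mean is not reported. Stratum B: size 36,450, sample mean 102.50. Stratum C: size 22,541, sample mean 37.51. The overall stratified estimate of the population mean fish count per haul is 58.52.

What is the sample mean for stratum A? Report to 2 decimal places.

N = 63356 + 36450 + 22541 = 122347.
Overall total = μ·N = 58.52·122347 = 7159746.44.
Subtract the known strata: 36450·102.50 + 22541·37.51 = 4581637.91.
Remaining total for stratum A: 7159746.44 − 4581637.91 = 2578108.53.
Divide by its size: 2578108.53 / 63356 = 40.6924... → 40.69.

40.69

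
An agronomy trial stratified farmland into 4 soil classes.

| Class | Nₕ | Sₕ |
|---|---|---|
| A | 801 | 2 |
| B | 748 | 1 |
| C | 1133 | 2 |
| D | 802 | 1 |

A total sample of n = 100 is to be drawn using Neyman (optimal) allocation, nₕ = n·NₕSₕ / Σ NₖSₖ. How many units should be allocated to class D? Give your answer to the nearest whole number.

15

A: NₕSₕ = 801·2 = 1602
B: NₕSₕ = 748·1 = 748
C: NₕSₕ = 1133·2 = 2266
D: NₕSₕ = 802·1 = 802
Σ NₕSₕ = 5418.
n_D = 100·802/5418 = 14.803... → 15.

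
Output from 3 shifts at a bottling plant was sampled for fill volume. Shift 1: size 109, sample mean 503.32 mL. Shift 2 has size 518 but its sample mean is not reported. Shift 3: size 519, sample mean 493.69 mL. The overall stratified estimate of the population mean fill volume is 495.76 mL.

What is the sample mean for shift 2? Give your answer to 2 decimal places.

Σ Nₕx̄ₕ = N·μ, so 518·x̄_2 = 1146·495.76 − (109·503.32 + 519·493.69).
= 568140.96 − 311086.99 = 257053.97.
x̄_2 = 257053.97 / 518 = 496.2432... → 496.24.

496.24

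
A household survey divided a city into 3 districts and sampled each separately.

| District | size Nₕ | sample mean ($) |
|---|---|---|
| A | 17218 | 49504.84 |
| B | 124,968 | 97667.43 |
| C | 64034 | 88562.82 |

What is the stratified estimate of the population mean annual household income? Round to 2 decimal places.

x̄_st = (Σ Nₕx̄ₕ) / (Σ Nₕ) = (17218·49504.84 + 124968·97667.43 + 64034·88562.82) / 206220
= 18728709343.24 / 206220 = 90819.0735... → 90819.07.

90819.07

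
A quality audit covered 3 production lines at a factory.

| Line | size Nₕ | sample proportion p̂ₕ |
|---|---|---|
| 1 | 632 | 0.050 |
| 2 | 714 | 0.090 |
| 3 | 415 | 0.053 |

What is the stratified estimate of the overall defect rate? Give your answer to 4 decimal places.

0.0669

N = 632 + 714 + 415 = 1761.
Overall proportion = Σ (Nₕ/N)·p̂ₕ.
Σ Nₕp̂ₕ = 31.6 + 64.26 + 21.995 = 117.855.
117.855 / 1761 = 0.066925... → 0.0669.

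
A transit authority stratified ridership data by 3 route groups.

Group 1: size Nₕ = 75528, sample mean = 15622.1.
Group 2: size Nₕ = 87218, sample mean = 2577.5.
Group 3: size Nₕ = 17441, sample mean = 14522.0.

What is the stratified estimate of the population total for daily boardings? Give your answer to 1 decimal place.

Estimate total by summing Nₕ·x̄ₕ over strata.
75528·15622.1 + 87218·2577.5 + 17441·14522.0 = 1179905968.8 + 224804395 + 253278202 = 1657988565.8.

1657988565.8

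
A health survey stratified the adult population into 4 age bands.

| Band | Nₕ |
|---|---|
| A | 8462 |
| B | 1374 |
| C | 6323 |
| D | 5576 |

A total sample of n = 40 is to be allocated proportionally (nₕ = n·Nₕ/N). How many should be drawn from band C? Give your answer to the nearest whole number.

12

Share of band C = 6323/21735 = 0.29091.
Allocate 40 × 0.29091 = 11.637... → 12.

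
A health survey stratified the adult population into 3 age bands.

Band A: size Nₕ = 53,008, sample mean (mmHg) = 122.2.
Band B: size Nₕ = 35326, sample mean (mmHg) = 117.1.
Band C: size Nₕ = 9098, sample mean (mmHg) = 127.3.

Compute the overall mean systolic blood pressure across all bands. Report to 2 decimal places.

N = 53008 + 35326 + 9098 = 97432.
The stratified mean weights each stratum mean by its population share Nₕ/N.
Σ Nₕx̄ₕ = 53008·122.2 + 35326·117.1 + 9098·127.3 = 6477577.6 + 4136674.6 + 1158175.4 = 11772427.6.
Divide by N: 11772427.6 / 97432 = 120.8271... → 120.83.

120.83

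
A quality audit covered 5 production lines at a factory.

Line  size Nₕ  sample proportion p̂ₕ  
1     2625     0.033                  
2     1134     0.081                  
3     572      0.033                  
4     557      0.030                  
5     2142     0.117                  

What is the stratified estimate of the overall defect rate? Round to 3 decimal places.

Wₕ = Nₕ/N with N = 7030: 0.3734, 0.1613, 0.0814, 0.0792, 0.3047.
p̂_st = 0.3734·0.033 + 0.1613·0.081 + 0.0814·0.033 + 0.0792·0.030 + 0.3047·0.117 ≈ 0.06610... → 0.066.

0.066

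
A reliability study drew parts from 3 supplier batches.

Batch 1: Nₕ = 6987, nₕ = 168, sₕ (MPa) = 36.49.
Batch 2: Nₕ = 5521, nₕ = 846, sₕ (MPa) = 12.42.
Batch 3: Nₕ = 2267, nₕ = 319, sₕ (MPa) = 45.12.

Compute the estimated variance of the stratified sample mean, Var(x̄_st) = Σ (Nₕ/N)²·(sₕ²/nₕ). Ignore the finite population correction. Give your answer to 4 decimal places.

1.9481

N = 14775. Term for each stratum: Wₕ²sₕ²/nₕ.
Var(x̄_st) = 1.7724131 + 0.0254597 + 0.1502435 = 1.9481163 → 1.9481.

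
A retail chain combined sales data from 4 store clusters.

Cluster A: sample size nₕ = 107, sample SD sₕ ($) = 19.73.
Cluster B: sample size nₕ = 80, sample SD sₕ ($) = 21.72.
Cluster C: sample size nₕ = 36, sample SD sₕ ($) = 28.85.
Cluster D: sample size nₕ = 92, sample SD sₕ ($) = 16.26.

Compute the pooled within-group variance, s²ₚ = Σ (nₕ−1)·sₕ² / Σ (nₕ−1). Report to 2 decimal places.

Degrees of freedom: 106 + 79 + 35 + 91 = 311.
Σ(nₕ−1)sₕ² = 106·389.2729 + 79·471.7584 + 35·832.3225 + 91·264.3876 = 131722.4001.
s²ₚ = 131722.4001 / 311 = 423.5447... → 423.54.

423.54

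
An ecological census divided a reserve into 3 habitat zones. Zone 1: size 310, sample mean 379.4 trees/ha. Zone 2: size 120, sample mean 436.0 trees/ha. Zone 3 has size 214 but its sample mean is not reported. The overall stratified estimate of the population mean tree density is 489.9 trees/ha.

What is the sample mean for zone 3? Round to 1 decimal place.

680.2

N = 310 + 120 + 214 = 644.
Overall total = μ·N = 489.9·644 = 315495.6.
Subtract the known strata: 310·379.4 + 120·436.0 = 169934.
Remaining total for zone 3: 315495.6 − 169934 = 145561.6.
Divide by its size: 145561.6 / 214 = 680.194... → 680.2.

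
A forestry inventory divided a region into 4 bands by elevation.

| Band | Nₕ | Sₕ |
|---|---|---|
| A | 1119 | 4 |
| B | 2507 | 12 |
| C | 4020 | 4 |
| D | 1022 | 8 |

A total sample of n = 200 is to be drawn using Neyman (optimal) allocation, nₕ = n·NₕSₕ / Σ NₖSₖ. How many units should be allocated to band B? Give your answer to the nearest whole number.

A: NₕSₕ = 1119·4 = 4476
B: NₕSₕ = 2507·12 = 30084
C: NₕSₕ = 4020·4 = 16080
D: NₕSₕ = 1022·8 = 8176
Σ NₕSₕ = 58816.
n_B = 200·30084/58816 = 102.299... → 102.

102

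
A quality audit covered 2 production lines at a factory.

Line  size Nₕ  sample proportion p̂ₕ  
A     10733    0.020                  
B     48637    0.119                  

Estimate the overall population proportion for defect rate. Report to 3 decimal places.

0.101

Wₕ = Nₕ/N with N = 59370: 0.1808, 0.8192.
p̂_st = 0.1808·0.020 + 0.8192·0.119 ≈ 0.10110... → 0.101.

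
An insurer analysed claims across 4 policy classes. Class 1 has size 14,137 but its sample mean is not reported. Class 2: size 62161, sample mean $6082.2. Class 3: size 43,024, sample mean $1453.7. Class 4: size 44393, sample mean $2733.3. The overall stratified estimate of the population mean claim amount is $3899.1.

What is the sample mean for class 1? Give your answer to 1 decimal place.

5403.0

N = 14137 + 62161 + 43024 + 44393 = 163715.
Overall total = μ·N = 3899.1·163715 = 638341156.5.
Subtract the known strata: 62161·6082.2 + 43024·1453.7 + 44393·2733.3 = 561959009.9.
Remaining total for class 1: 638341156.5 − 561959009.9 = 76382146.6.
Divide by its size: 76382146.6 / 14137 = 5402.995... → 5403.0.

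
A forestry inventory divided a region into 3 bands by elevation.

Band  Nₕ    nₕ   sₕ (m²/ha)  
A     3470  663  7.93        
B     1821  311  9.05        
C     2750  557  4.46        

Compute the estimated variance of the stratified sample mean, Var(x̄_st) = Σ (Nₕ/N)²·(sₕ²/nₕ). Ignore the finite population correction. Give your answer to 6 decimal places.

0.035347

N = 8041; Wₕ = Nₕ/N.
band A: (3470/8041)²·7.93²/663 = 0.017663293
band B: (1821/8041)²·9.05²/311 = 0.013506305
band C: (2750/8041)²·4.46²/557 = 0.004176955
Sum = 0.035346552 → 0.035347.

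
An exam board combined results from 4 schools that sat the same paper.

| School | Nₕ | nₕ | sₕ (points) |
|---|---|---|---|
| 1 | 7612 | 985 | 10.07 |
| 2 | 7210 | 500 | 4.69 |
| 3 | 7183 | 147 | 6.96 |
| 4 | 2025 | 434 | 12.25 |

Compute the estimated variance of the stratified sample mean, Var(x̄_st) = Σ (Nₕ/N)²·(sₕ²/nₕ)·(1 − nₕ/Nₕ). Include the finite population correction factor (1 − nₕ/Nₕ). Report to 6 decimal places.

0.043450

N = 24030. Term for each stratum: Wₕ²sₕ²/nₕ·(1−nₕ/Nₕ).
Var(x̄_st) = 0.008993545 + 0.003685750 + 0.028841995 + 0.001929168 = 0.043450459 → 0.043450.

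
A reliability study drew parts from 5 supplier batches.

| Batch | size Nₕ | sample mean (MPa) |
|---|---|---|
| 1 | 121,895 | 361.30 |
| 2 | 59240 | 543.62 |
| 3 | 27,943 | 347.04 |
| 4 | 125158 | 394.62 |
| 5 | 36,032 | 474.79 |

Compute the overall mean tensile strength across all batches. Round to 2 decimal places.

411.70

N = 370268; weights Wₕ = Nₕ/N = (0.3292, 0.1600, 0.0755, 0.3380, 0.0973).
x̄_st = Σ Wₕ·x̄ₕ = 0.3292·361.30 + 0.1600·543.62 + 0.0755·347.04 + 0.3380·394.62 + 0.0973·474.79 ≈ 411.7005...
→ 411.70.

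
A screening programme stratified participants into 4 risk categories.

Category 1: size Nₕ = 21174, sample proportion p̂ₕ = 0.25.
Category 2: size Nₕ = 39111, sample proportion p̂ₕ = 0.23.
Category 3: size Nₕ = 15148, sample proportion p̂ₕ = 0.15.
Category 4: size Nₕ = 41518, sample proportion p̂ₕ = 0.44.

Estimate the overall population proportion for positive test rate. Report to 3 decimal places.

0.298

N = 21174 + 39111 + 15148 + 41518 = 116951.
Overall proportion = Σ (Nₕ/N)·p̂ₕ.
Σ Nₕp̂ₕ = 5293.5 + 8995.53 + 2272.2 + 18267.92 = 34829.15.
34829.15 / 116951 = 0.29781... → 0.298.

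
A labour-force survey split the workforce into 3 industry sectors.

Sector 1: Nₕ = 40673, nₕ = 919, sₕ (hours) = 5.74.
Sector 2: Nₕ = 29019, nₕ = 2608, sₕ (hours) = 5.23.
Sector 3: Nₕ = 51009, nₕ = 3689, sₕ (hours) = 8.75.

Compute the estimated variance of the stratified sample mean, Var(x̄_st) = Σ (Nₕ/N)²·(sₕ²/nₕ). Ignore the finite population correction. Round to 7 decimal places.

N = 120701; Wₕ = Nₕ/N.
sector 1: (40673/120701)²·5.74²/919 = 0.0040709798
sector 2: (29019/120701)²·5.23²/2608 = 0.0006062321
sector 3: (51009/120701)²·8.75²/3689 = 0.0037066308
Sum = 0.0083838428 → 0.0083838.

0.0083838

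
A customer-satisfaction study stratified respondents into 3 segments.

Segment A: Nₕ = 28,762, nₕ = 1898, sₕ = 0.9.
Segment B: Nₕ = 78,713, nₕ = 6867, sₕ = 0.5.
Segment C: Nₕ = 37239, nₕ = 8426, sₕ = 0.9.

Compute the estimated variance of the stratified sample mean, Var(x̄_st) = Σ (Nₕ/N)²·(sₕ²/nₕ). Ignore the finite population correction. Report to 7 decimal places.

N = 144714. Term for each stratum: Wₕ²sₕ²/nₕ.
Var(x̄_st) = 0.0000168580 + 0.0000107707 + 0.0000063656 = 0.0000339943 → 0.0000340.

0.0000340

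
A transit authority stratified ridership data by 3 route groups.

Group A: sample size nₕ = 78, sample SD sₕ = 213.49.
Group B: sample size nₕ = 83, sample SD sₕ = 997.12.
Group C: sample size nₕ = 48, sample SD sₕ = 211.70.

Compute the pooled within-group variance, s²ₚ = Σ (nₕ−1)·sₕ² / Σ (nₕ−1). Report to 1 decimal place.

Degrees of freedom: 77 + 82 + 47 = 206.
Σ(nₕ−1)sₕ² = 77·45577.9801 + 82·994248.2944 + 47·44816.89 = 87144258.4385.
s²ₚ = 87144258.4385 / 206 = 423030.381... → 423030.4.

423030.4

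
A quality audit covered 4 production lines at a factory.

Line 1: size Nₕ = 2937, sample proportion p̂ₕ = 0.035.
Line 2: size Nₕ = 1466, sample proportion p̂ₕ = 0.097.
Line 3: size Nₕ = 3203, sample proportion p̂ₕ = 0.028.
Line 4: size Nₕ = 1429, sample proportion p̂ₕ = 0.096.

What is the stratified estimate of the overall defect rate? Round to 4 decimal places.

Wₕ = Nₕ/N with N = 9035: 0.3251, 0.1623, 0.3545, 0.1582.
p̂_st = 0.3251·0.035 + 0.1623·0.097 + 0.3545·0.028 + 0.1582·0.096 ≈ 0.052226... → 0.0522.

0.0522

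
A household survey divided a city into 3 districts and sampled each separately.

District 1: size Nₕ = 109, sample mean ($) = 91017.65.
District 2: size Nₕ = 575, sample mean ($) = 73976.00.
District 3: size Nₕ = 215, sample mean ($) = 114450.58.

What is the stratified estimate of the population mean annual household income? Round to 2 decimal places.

85721.91

N = 109 + 575 + 215 = 899.
Overall mean = Σ (Nₕ/N)·x̄ₕ — weight by population share, not a simple average.
Σ Nₕx̄ₕ = 109·91017.65 + 575·73976.00 + 215·114450.58 = 9920923.85 + 42536200 + 24606874.7 = 77063998.55.
Divide by N: 77063998.55 / 899 = 85721.9116... → 85721.91.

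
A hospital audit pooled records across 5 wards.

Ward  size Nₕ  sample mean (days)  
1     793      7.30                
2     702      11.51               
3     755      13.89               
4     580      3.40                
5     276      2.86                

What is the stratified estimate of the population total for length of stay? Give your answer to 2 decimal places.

27117.23

1: 793·7.30 = 5788.9
2: 702·11.51 = 8080.02
3: 755·13.89 = 10486.95
4: 580·3.40 = 1972
5: 276·2.86 = 789.36
τ̂ = Σ Nₕx̄ₕ = 27117.23.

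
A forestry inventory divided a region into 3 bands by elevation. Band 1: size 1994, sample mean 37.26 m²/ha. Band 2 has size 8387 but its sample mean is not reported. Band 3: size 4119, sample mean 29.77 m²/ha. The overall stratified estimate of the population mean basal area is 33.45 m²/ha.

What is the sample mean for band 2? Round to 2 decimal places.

34.35

Σ Nₕx̄ₕ = N·μ, so 8387·x̄_2 = 14500·33.45 − (1994·37.26 + 4119·29.77).
= 485025 − 196919.07 = 288105.93.
x̄_2 = 288105.93 / 8387 = 34.3515... → 34.35.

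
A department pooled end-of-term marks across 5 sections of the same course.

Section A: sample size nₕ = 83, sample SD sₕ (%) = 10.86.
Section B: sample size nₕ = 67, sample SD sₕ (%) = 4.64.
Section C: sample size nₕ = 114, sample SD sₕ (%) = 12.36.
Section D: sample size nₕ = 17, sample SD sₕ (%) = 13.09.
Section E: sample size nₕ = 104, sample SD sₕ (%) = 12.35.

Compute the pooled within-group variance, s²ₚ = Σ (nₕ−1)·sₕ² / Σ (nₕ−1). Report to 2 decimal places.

Degrees of freedom: 82 + 66 + 113 + 16 + 103 = 380.
Σ(nₕ−1)sₕ² = 82·117.9396 + 66·21.5296 + 113·152.7696 + 16·171.3481 + 103·152.5225 = 46806.3527.
s²ₚ = 46806.3527 / 380 = 123.1746... → 123.17.

123.17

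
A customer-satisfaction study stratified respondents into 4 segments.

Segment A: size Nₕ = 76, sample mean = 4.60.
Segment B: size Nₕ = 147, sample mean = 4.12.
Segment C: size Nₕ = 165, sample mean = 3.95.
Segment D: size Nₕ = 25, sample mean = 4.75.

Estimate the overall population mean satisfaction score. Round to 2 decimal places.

N = 76 + 147 + 165 + 25 = 413.
Overall mean = Σ (Nₕ/N)·x̄ₕ — weight by population share, not a simple average.
Σ Nₕx̄ₕ = 76·4.60 + 147·4.12 + 165·3.95 + 25·4.75 = 349.6 + 605.64 + 651.75 + 118.75 = 1725.74.
Divide by N: 1725.74 / 413 = 4.1785... → 4.18.

4.18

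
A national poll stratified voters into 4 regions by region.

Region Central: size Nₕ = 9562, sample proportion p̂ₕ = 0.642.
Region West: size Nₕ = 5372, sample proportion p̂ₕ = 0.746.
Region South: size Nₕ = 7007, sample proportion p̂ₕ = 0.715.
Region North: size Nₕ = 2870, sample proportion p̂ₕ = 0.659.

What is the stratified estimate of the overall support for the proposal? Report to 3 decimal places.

0.687

Wₕ = Nₕ/N with N = 24811: 0.3854, 0.2165, 0.2824, 0.1157.
p̂_st = 0.3854·0.642 + 0.2165·0.746 + 0.2824·0.715 + 0.1157·0.659 ≈ 0.68710... → 0.687.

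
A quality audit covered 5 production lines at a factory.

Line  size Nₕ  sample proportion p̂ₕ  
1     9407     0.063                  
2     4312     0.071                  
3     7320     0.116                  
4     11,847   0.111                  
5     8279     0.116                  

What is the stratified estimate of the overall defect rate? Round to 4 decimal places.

0.0977

N = 9407 + 4312 + 7320 + 11847 + 8279 = 41165.
Overall proportion = Σ (Nₕ/N)·p̂ₕ.
Σ Nₕp̂ₕ = 592.641 + 306.152 + 849.12 + 1315.017 + 960.364 = 4023.294.
4023.294 / 41165 = 0.097736... → 0.0977.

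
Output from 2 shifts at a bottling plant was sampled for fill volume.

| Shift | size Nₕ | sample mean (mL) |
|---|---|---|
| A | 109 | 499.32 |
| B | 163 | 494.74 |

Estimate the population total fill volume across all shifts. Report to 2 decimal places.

A: 109·499.32 = 54425.88
B: 163·494.74 = 80642.62
τ̂ = Σ Nₕx̄ₕ = 135068.50.

135068.50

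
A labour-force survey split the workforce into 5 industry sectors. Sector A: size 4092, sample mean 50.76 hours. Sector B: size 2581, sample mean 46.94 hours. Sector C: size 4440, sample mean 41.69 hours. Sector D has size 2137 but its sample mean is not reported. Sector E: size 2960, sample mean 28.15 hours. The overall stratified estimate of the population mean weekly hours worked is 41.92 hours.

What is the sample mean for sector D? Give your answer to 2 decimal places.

38.48

Σ Nₕx̄ₕ = N·μ, so 2137·x̄_D = 16210·41.92 − (4092·50.76 + 2581·46.94 + 4440·41.69 + 2960·28.15).
= 679523.2 − 597289.66 = 82233.54.
x̄_D = 82233.54 / 2137 = 38.4808... → 38.48.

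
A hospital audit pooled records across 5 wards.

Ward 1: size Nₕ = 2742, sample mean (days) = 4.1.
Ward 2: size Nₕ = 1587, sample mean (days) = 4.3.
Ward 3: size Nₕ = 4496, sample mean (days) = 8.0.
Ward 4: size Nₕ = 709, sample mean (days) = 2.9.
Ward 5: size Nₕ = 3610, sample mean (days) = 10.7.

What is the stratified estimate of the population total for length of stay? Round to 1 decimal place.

94717.4

Estimate total by summing Nₕ·x̄ₕ over strata.
2742·4.1 + 1587·4.3 + 4496·8.0 + 709·2.9 + 3610·10.7 = 11242.2 + 6824.1 + 35968 + 2056.1 + 38627 = 94717.4.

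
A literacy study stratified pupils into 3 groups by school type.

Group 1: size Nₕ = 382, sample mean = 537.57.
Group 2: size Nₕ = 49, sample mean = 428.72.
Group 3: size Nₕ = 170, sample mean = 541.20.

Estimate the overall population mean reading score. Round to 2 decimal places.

529.72

N = 601; weights Wₕ = Nₕ/N = (0.6356, 0.0815, 0.2829).
x̄_st = Σ Wₕ·x̄ₕ = 0.6356·537.57 + 0.0815·428.72 + 0.2829·541.20 ≈ 529.7222...
→ 529.72.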